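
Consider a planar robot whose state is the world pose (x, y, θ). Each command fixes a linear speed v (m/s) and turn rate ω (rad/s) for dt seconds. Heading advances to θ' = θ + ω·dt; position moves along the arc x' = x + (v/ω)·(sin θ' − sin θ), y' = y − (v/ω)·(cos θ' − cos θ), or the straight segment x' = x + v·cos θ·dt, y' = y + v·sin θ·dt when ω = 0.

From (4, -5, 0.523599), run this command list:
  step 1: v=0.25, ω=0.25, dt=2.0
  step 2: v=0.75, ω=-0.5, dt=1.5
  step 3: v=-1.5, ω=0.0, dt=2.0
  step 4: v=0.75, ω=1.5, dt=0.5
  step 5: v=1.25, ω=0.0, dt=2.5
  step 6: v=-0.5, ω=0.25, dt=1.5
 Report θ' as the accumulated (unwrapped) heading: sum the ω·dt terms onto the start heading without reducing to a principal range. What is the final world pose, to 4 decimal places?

step 1: θ'=1.0236 (R=1.0000) → pose (4.3540, -4.6543, 1.0236)
step 2: θ'=0.2736 (R=-1.5000) → pose (5.2297, -3.9905, 0.2736)
step 3: θ'=0.2736 (straight) → pose (2.3413, -4.8011, 0.2736)
step 4: θ'=1.0236 (R=0.5000) → pose (2.6331, -4.5798, 1.0236)
step 5: θ'=1.0236 (straight) → pose (4.2591, -1.9111, 1.0236)
step 6: θ'=1.3986 (R=-2.0000) → pose (3.9966, -2.6090, 1.3986)

(3.9966, -2.6090, 1.3986)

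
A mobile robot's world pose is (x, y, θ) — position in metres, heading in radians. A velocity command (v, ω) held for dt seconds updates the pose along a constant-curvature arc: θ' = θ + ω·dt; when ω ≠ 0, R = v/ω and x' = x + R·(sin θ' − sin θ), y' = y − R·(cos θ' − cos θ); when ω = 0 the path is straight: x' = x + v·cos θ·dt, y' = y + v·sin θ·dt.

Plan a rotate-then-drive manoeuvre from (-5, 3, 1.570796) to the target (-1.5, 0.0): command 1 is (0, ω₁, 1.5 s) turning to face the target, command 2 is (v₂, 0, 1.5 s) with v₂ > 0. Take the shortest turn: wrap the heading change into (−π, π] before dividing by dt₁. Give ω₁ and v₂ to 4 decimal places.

heading to target = atan2(0−3, -1.5−-5) = -0.7086
Δθ = wrap(-0.7086 − 1.5708) = -2.2794; ω₁ = Δθ/dt₁ = -1.5196
distance = √((-1.5−-5)² + (0−3)²) = 4.6098; v₂ = distance/dt₂ = 3.0732

ω₁ = -1.5196, v₂ = 3.0732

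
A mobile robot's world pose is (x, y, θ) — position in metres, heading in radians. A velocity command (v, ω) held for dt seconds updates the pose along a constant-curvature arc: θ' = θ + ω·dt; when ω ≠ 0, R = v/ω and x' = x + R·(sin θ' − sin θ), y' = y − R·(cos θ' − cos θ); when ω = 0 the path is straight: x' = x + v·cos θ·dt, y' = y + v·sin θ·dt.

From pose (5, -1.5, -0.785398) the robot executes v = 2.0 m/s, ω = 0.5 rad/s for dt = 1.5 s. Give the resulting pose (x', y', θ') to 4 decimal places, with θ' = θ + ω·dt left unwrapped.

θ' = -0.7854 + 0.5·1.5 = -0.0354
R = v/ω = 2.0/0.5 = 4.0000
x' = 5 + 4.0000·(sin -0.0354 − sin -0.7854) = 7.6869
y' = -1.5 − 4.0000·(cos -0.0354 − cos -0.7854) = -2.6691

(7.6869, -2.6691, -0.0354)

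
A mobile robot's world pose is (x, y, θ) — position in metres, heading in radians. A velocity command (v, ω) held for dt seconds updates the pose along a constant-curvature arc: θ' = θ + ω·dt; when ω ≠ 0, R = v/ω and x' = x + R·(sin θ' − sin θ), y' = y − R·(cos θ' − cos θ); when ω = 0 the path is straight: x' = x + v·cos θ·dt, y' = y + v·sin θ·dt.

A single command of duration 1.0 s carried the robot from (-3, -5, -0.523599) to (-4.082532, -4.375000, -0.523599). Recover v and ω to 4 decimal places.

v = -1.2500, ω = 0.0000

Δθ = -0.523599 − -0.523599 = 0.000000
ω = Δθ/dt = 0.000000/1.0 = 0.0000
ω = 0 → v = (Δx·cos θ + Δy·sin θ)/dt = -1.2500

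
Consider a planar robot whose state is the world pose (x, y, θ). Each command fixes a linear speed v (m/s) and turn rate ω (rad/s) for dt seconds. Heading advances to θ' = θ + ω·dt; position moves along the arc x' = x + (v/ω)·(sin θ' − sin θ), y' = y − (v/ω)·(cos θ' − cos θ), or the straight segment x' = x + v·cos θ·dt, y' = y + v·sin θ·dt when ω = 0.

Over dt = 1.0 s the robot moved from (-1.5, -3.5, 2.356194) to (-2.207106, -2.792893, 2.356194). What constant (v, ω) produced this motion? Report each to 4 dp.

v = 1.0000, ω = 0.0000

Δθ = 2.356194 − 2.356194 = 0.000000
ω = Δθ/dt = 0.000000/1.0 = 0.0000
ω = 0 → v = (Δx·cos θ + Δy·sin θ)/dt = 1.0000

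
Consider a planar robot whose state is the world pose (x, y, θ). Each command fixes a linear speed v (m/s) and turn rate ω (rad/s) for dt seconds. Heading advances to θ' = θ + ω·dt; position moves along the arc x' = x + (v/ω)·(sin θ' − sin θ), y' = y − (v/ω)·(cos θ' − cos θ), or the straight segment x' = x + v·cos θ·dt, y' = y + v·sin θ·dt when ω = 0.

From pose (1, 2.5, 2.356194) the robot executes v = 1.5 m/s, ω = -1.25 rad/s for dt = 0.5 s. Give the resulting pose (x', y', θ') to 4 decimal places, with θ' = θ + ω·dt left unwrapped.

(0.6639, 3.1569, 1.7312)

θ' = 2.3562 + -1.25·0.5 = 1.7312
R = v/ω = 1.5/-1.25 = -1.2000
x' = 1 + -1.2000·(sin 1.7312 − sin 2.3562) = 0.6639
y' = 2.5 − -1.2000·(cos 1.7312 − cos 2.3562) = 3.1569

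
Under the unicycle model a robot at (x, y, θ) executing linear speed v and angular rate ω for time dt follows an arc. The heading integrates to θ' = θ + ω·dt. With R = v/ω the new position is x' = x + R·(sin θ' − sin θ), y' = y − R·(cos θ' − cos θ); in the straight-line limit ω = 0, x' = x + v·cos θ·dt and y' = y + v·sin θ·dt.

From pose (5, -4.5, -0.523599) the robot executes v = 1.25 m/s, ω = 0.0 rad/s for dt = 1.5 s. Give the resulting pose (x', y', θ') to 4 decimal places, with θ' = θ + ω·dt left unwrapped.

θ' = -0.5236 + 0.0·1.5 = -0.5236
ω = 0 → straight: x' = 5 + 1.25·cos(-0.5236)·1.5 = 6.6238
y' = -4.5 + 1.25·sin(-0.5236)·1.5 = -5.4375

(6.6238, -5.4375, -0.5236)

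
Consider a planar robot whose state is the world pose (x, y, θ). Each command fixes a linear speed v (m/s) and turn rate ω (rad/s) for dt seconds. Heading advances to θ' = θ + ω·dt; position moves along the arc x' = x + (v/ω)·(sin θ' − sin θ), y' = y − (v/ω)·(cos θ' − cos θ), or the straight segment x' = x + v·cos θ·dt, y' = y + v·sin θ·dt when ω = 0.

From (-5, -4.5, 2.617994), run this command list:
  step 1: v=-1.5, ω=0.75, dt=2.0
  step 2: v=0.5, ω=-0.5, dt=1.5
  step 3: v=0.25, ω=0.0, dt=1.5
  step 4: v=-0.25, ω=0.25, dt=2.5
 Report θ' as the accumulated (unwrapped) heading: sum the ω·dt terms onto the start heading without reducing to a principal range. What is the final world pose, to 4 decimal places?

(-2.7847, -4.0711, 3.9930)

step 1: θ'=4.1180 (R=-2.0000) → pose (-2.3430, -3.8880, 4.1180)
step 2: θ'=3.3680 (R=-1.0000) → pose (-2.9470, -4.3024, 3.3680)
step 3: θ'=3.3680 (straight) → pose (-3.3125, -4.3866, 3.3680)
step 4: θ'=3.9930 (R=-1.0000) → pose (-2.7847, -4.0711, 3.9930)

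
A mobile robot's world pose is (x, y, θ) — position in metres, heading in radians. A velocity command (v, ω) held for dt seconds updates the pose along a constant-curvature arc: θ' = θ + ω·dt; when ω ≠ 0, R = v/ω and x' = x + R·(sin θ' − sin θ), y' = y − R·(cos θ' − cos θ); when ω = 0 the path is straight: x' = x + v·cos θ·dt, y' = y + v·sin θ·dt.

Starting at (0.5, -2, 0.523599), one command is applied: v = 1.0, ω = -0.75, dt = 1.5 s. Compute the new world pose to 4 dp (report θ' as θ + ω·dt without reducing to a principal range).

θ' = 0.5236 + -0.75·1.5 = -0.6014
R = v/ω = 1.0/-0.75 = -1.3333
x' = 0.5 + -1.3333·(sin -0.6014 − sin 0.5236) = 1.9211
y' = -2 − -1.3333·(cos -0.6014 − cos 0.5236) = -2.0553

(1.9211, -2.0553, -0.6014)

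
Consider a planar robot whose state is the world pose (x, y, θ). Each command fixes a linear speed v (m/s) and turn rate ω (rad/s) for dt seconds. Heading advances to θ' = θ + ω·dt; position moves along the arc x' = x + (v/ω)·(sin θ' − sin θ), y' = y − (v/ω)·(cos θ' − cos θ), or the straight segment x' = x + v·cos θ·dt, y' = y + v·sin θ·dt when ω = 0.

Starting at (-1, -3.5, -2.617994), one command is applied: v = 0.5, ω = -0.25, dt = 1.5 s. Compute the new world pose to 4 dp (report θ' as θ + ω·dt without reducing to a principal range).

(-1.7039, -3.7459, -2.9930)

θ' = -2.6180 + -0.25·1.5 = -2.9930
R = v/ω = 0.5/-0.25 = -2.0000
x' = -1 + -2.0000·(sin -2.9930 − sin -2.6180) = -1.7039
y' = -3.5 − -2.0000·(cos -2.9930 − cos -2.6180) = -3.7459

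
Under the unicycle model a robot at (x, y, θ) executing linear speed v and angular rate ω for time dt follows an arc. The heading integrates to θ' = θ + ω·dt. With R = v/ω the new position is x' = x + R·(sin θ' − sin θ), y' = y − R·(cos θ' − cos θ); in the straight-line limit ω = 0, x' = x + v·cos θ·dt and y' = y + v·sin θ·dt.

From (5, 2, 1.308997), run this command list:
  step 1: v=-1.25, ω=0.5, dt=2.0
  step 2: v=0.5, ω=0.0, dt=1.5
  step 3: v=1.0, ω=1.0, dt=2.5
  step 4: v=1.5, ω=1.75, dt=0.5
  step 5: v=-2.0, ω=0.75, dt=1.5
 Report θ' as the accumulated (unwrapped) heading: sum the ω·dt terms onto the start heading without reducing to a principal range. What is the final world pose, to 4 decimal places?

step 1: θ'=2.3090 (R=-2.5000) → pose (5.5656, -0.3294, 2.3090)
step 2: θ'=2.3090 (straight) → pose (5.0609, 0.2253, 2.3090)
step 3: θ'=4.8090 (R=1.0000) → pose (3.3259, -0.5441, 4.8090)
step 4: θ'=5.6840 (R=0.8571) → pose (3.6956, -1.1692, 5.6840)
step 5: θ'=6.8090 (R=-2.6667) → pose (0.8533, -1.0649, 6.8090)

(0.8533, -1.0649, 6.8090)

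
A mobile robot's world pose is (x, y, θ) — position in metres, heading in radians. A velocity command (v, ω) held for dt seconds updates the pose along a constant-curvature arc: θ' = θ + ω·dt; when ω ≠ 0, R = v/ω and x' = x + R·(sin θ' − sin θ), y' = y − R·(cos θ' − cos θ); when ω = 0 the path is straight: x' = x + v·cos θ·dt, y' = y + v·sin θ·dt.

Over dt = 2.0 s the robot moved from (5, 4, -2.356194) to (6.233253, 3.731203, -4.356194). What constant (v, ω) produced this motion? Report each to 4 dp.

v = -0.7500, ω = -1.0000

Δθ = -4.356194 − -2.356194 = -2.000000
ω = Δθ/dt = -2.000000/2.0 = -1.0000
R = Δx/(sin θ' − sin θ) = 0.7500
v = R·ω = 0.7500·-1.0000 = -0.7500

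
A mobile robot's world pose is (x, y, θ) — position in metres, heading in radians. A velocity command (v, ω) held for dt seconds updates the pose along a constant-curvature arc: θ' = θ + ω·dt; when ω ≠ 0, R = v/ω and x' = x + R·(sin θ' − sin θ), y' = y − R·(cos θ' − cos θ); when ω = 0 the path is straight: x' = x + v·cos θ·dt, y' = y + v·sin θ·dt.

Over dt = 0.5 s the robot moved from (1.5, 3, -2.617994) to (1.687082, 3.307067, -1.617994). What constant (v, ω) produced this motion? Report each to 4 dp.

Δθ = -1.617994 − -2.617994 = 1.000000
ω = Δθ/dt = 1.000000/0.5 = 2.0000
R = −Δy/(cos θ' − cos θ) = -0.3750
v = R·ω = -0.3750·2.0000 = -0.7500

v = -0.7500, ω = 2.0000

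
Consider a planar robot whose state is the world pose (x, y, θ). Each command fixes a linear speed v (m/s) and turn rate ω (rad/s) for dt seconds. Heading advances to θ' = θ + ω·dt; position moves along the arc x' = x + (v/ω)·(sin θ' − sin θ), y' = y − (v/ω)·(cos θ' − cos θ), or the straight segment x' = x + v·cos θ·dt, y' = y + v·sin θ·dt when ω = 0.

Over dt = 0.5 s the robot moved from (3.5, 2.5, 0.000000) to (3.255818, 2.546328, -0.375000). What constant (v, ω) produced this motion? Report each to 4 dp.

Δθ = -0.375000 − 0.000000 = -0.375000
ω = Δθ/dt = -0.375000/0.5 = -0.7500
R = Δx/(sin θ' − sin θ) = 0.6667
v = R·ω = 0.6667·-0.7500 = -0.5000

v = -0.5000, ω = -0.7500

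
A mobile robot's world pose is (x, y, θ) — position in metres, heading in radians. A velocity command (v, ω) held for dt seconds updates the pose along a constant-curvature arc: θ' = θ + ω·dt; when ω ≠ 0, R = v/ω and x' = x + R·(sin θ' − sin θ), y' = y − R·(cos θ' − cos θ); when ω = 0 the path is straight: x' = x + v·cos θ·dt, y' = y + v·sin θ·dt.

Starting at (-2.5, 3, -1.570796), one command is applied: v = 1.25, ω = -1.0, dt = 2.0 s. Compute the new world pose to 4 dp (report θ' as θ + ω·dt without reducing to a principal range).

θ' = -1.5708 + -1.0·2.0 = -3.5708
R = v/ω = 1.25/-1.0 = -1.2500
x' = -2.5 + -1.2500·(sin -3.5708 − sin -1.5708) = -4.2702
y' = 3 − -1.2500·(cos -3.5708 − cos -1.5708) = 1.8634

(-4.2702, 1.8634, -3.5708)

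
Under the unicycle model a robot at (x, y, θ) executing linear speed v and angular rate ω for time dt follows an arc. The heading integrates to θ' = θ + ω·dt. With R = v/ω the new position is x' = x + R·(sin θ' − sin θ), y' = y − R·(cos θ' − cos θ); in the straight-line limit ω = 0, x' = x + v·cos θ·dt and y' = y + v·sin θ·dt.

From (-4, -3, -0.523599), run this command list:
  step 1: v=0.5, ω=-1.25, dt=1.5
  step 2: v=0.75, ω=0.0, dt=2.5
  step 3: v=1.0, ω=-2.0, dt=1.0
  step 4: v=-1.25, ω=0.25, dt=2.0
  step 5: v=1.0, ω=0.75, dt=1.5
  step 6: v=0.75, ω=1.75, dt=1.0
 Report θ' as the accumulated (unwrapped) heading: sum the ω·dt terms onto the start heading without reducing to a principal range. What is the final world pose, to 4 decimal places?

(-6.4091, -7.1347, -1.0236)

step 1: θ'=-2.3986 (R=-0.4000) → pose (-3.9294, -3.6410, -2.3986)
step 2: θ'=-2.3986 (straight) → pose (-5.3102, -4.9094, -2.3986)
step 3: θ'=-4.3986 (R=-0.5000) → pose (-6.1241, -4.6955, -4.3986)
step 4: θ'=-3.8986 (R=-5.0000) → pose (-4.8020, -6.7867, -3.8986)
step 5: θ'=-2.7736 (R=1.3333) → pose (-6.1973, -6.5118, -2.7736)
step 6: θ'=-1.0236 (R=0.4286) → pose (-6.4091, -7.1347, -1.0236)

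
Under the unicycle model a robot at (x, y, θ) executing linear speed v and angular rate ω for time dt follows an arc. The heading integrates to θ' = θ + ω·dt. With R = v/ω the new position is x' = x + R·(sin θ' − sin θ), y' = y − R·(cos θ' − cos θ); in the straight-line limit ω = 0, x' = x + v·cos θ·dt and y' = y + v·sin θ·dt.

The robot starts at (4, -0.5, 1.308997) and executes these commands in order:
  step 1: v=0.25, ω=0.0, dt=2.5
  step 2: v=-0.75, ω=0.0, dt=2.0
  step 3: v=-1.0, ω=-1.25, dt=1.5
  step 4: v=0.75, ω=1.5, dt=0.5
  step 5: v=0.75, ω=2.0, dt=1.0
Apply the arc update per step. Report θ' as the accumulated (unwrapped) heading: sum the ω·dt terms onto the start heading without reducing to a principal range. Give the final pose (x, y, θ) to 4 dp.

step 1: θ'=1.3090 (straight) → pose (4.1618, 0.1037, 1.3090)
step 2: θ'=1.3090 (straight) → pose (3.7735, -1.3452, 1.3090)
step 3: θ'=-0.5660 (R=0.8000) → pose (2.5718, -1.8134, -0.5660)
step 4: θ'=0.1840 (R=0.5000) → pose (2.9314, -1.8829, 0.1840)
step 5: θ'=2.1840 (R=0.3750) → pose (3.1695, -1.2984, 2.1840)

(3.1695, -1.2984, 2.1840)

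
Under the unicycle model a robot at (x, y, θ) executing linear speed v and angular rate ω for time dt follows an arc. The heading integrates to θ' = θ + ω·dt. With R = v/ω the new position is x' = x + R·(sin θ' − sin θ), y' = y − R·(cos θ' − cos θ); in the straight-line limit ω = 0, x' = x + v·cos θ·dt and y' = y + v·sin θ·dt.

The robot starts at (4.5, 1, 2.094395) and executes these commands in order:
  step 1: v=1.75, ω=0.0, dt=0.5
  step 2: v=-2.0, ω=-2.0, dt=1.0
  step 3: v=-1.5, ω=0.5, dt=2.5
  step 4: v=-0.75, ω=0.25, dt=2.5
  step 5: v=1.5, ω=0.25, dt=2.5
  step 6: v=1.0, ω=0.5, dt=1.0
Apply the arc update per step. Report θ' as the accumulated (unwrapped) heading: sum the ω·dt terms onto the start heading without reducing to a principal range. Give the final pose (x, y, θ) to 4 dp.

step 1: θ'=2.0944 (straight) → pose (4.0625, 1.7578, 2.0944)
step 2: θ'=0.0944 (R=1.0000) → pose (3.2907, 0.2622, 0.0944)
step 3: θ'=1.3444 (R=-3.0000) → pose (0.6501, -2.0510, 1.3444)
step 4: θ'=1.9694 (R=-3.0000) → pose (0.8087, -3.8888, 1.9694)
step 5: θ'=2.5944 (R=6.0000) → pose (-1.5992, -1.0936, 2.5944)
step 6: θ'=3.0944 (R=2.0000) → pose (-2.5454, -0.8038, 3.0944)

(-2.5454, -0.8038, 3.0944)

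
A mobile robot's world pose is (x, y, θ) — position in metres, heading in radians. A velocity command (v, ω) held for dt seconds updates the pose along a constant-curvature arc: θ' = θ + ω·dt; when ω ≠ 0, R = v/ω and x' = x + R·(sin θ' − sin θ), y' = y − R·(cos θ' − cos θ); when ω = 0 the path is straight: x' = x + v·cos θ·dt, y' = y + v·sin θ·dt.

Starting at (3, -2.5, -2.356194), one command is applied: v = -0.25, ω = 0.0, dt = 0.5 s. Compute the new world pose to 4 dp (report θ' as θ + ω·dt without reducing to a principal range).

θ' = -2.3562 + 0.0·0.5 = -2.3562
ω = 0 → straight: x' = 3 + -0.25·cos(-2.3562)·0.5 = 3.0884
y' = -2.5 + -0.25·sin(-2.3562)·0.5 = -2.4116

(3.0884, -2.4116, -2.3562)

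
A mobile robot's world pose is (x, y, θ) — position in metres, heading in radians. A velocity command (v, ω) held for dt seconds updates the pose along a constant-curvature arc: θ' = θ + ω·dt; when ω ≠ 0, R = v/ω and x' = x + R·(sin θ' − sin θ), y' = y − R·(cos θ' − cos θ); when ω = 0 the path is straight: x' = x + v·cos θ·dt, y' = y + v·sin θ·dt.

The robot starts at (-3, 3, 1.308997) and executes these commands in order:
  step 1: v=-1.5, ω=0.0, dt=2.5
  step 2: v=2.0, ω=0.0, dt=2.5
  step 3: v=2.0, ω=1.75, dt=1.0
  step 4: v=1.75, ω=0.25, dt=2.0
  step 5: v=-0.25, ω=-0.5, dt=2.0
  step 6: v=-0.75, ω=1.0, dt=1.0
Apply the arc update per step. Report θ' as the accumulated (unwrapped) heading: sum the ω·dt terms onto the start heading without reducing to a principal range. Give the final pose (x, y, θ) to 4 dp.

(-5.9069, 4.9662, 3.5590)

step 1: θ'=1.3090 (straight) → pose (-3.9706, -0.6222, 1.3090)
step 2: θ'=1.3090 (straight) → pose (-2.6765, 4.2074, 1.3090)
step 3: θ'=3.0590 (R=1.1429) → pose (-3.6861, 5.6422, 3.0590)
step 4: θ'=3.5590 (R=7.0000) → pose (-7.1013, 5.0650, 3.5590)
step 5: θ'=2.5590 (R=0.5000) → pose (-6.6235, 5.0255, 2.5590)
step 6: θ'=3.5590 (R=-0.7500) → pose (-5.9069, 4.9662, 3.5590)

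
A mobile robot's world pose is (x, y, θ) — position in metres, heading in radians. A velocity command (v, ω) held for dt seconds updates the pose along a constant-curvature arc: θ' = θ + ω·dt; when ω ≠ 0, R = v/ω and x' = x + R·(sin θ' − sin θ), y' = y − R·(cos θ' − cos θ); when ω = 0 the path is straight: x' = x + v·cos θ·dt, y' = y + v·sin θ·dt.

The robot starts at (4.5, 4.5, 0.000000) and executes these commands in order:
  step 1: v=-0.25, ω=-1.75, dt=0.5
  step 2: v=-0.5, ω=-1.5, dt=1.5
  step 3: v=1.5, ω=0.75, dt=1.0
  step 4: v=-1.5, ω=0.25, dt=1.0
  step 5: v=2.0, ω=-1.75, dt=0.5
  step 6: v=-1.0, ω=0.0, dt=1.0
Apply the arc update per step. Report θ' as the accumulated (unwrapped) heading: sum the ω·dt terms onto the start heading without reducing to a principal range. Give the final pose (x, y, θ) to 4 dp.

step 1: θ'=-0.8750 (R=0.1429) → pose (4.3904, 4.5513, -0.8750)
step 2: θ'=-3.1250 (R=0.3333) → pose (4.6407, 5.0982, -3.1250)
step 3: θ'=-2.3750 (R=2.0000) → pose (3.2865, 4.5391, -2.3750)
step 4: θ'=-2.1250 (R=-6.0000) → pose (4.2263, 5.7031, -2.1250)
step 5: θ'=-3.0000 (R=-1.1429) → pose (3.4158, 5.1732, -3.0000)
step 6: θ'=-3.0000 (straight) → pose (4.4058, 5.3143, -3.0000)

(4.4058, 5.3143, -3.0000)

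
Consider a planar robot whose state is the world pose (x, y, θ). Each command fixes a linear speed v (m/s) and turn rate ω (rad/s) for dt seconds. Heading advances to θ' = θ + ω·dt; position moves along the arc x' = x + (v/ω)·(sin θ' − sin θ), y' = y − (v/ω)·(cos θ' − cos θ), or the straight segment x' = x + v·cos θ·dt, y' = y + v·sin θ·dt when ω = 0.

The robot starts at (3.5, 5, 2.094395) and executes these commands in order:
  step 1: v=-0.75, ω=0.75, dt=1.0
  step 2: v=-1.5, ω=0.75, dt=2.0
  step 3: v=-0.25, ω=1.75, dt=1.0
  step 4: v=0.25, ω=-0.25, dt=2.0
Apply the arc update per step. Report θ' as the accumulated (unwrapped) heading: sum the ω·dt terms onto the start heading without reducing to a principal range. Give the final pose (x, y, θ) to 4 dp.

(6.8664, 5.7182, 5.5944)

step 1: θ'=2.8444 (R=-1.0000) → pose (4.0732, 4.5438, 2.8444)
step 2: θ'=4.3444 (R=-2.0000) → pose (6.5250, 5.7367, 4.3444)
step 3: θ'=6.0944 (R=-0.1429) → pose (6.4185, 5.9284, 6.0944)
step 4: θ'=5.5944 (R=-1.0000) → pose (6.8664, 5.7182, 5.5944)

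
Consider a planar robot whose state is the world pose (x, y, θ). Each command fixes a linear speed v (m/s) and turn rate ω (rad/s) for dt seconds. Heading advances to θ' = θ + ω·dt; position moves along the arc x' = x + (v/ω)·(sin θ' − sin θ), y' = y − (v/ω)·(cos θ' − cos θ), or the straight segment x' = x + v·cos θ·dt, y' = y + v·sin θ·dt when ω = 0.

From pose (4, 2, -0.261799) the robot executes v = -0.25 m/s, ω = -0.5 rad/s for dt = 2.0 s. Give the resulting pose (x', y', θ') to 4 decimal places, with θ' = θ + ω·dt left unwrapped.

(3.6531, 2.3309, -1.2618)

θ' = -0.2618 + -0.5·2.0 = -1.2618
R = v/ω = -0.25/-0.5 = 0.5000
x' = 4 + 0.5000·(sin -1.2618 − sin -0.2618) = 3.6531
y' = 2 − 0.5000·(cos -1.2618 − cos -0.2618) = 2.3309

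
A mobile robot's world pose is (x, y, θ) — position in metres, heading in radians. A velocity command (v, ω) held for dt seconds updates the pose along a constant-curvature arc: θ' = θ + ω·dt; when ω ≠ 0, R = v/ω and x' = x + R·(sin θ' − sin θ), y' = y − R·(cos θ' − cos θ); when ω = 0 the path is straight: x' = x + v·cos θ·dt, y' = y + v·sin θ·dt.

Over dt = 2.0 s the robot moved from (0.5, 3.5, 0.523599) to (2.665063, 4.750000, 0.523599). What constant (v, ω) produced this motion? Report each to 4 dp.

Δθ = 0.523599 − 0.523599 = 0.000000
ω = Δθ/dt = 0.000000/2.0 = 0.0000
ω = 0 → v = (Δx·cos θ + Δy·sin θ)/dt = 1.2500

v = 1.2500, ω = 0.0000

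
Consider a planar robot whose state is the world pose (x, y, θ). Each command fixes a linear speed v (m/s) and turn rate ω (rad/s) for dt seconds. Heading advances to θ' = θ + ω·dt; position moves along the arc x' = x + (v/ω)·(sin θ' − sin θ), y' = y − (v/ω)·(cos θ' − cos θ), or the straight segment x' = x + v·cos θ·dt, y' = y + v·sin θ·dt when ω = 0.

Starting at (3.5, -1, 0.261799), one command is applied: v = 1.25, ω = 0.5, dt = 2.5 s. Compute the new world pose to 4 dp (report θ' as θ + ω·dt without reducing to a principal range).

(5.3486, 1.2674, 1.5118)

θ' = 0.2618 + 0.5·2.5 = 1.5118
R = v/ω = 1.25/0.5 = 2.5000
x' = 3.5 + 2.5000·(sin 1.5118 − sin 0.2618) = 5.3486
y' = -1 − 2.5000·(cos 1.5118 − cos 0.2618) = 1.2674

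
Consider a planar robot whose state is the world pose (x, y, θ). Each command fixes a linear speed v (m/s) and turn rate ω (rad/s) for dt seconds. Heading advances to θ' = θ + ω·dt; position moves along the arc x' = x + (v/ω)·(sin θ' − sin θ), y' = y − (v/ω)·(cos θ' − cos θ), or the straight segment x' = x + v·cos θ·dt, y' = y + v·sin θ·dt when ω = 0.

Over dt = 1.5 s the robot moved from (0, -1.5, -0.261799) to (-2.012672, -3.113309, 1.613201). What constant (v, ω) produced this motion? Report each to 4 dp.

v = -2.0000, ω = 1.2500

Δθ = 1.613201 − -0.261799 = 1.875000
ω = Δθ/dt = 1.875000/1.5 = 1.2500
R = Δx/(sin θ' − sin θ) = -1.6000
v = R·ω = -1.6000·1.2500 = -2.0000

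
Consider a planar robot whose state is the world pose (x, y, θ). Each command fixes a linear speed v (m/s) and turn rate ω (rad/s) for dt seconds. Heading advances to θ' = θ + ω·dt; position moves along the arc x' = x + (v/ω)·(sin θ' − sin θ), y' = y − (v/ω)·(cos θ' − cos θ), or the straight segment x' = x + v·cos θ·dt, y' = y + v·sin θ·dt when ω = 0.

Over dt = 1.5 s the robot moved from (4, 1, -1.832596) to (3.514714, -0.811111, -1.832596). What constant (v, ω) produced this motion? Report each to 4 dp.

v = 1.2500, ω = 0.0000

Δθ = -1.832596 − -1.832596 = 0.000000
ω = Δθ/dt = 0.000000/1.5 = 0.0000
ω = 0 → v = (Δx·cos θ + Δy·sin θ)/dt = 1.2500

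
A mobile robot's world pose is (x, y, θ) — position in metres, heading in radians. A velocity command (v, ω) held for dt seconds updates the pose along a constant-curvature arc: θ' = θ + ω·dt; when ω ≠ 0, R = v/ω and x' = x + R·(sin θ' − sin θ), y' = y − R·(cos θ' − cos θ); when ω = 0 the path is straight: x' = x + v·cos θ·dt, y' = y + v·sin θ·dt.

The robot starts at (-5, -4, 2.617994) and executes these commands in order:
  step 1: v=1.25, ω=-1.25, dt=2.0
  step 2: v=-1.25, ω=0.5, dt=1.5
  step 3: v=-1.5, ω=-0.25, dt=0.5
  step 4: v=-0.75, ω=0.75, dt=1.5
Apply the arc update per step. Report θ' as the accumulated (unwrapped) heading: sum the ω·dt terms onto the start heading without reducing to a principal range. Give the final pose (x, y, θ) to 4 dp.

step 1: θ'=0.1180 (R=-1.0000) → pose (-4.6177, -2.1409, 0.1180)
step 2: θ'=0.8680 (R=-2.5000) → pose (-6.2310, -3.0076, 0.8680)
step 3: θ'=0.7430 (R=6.0000) → pose (-6.7502, -3.5482, 0.7430)
step 4: θ'=1.8680 (R=-1.0000) → pose (-7.0299, -4.5775, 1.8680)

(-7.0299, -4.5775, 1.8680)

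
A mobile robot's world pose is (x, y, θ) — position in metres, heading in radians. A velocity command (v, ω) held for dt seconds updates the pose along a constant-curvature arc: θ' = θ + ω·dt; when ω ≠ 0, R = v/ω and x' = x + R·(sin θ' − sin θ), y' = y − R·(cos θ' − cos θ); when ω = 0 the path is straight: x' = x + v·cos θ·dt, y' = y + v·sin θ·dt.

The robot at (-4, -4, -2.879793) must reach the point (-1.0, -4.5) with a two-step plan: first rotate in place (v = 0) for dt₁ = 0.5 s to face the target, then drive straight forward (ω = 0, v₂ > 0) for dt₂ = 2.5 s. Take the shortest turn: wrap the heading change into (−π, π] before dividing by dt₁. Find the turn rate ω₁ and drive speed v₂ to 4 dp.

heading to target = atan2(-4.5−-4, -1−-4) = -0.1651
Δθ = wrap(-0.1651 − -2.8798) = 2.7146; ω₁ = Δθ/dt₁ = 5.4293
distance = √((-1−-4)² + (-4.5−-4)²) = 3.0414; v₂ = distance/dt₂ = 1.2166

ω₁ = 5.4293, v₂ = 1.2166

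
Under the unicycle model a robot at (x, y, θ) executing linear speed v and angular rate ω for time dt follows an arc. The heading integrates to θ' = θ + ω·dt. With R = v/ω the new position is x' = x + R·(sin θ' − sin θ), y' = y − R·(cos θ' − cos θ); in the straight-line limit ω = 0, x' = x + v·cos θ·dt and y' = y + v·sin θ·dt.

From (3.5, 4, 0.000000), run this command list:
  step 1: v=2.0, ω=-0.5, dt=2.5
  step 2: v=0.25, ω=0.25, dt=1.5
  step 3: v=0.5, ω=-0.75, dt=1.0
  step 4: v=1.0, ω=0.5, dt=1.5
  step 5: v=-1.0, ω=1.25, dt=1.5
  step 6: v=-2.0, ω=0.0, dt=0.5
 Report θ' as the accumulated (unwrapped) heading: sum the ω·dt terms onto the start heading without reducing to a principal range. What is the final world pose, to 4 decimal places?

(6.2658, -1.8402, 1.0000)

step 1: θ'=-1.2500 (R=-4.0000) → pose (7.2959, 1.2613, -1.2500)
step 2: θ'=-0.8750 (R=1.0000) → pose (7.4774, 0.9356, -0.8750)
step 3: θ'=-1.6250 (R=-0.6667) → pose (7.6314, 0.4722, -1.6250)
step 4: θ'=-0.8750 (R=2.0000) → pose (8.0933, -0.9182, -0.8750)
step 5: θ'=1.0000 (R=-0.8000) → pose (6.8061, -0.9987, 1.0000)
step 6: θ'=1.0000 (straight) → pose (6.2658, -1.8402, 1.0000)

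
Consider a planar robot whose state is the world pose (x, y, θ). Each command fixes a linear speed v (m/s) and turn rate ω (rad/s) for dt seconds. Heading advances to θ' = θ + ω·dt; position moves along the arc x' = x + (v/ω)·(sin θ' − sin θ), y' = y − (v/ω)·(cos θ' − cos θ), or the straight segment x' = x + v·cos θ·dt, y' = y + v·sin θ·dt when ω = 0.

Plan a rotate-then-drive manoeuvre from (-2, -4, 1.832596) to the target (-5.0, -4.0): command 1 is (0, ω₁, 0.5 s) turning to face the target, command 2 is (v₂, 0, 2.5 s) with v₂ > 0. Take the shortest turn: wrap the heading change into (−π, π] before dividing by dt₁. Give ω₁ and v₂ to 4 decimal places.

ω₁ = 2.6180, v₂ = 1.2000

heading to target = atan2(-4−-4, -5−-2) = 3.1416
Δθ = wrap(3.1416 − 1.8326) = 1.3090; ω₁ = Δθ/dt₁ = 2.6180
distance = √((-5−-2)² + (-4−-4)²) = 3.0000; v₂ = distance/dt₂ = 1.2000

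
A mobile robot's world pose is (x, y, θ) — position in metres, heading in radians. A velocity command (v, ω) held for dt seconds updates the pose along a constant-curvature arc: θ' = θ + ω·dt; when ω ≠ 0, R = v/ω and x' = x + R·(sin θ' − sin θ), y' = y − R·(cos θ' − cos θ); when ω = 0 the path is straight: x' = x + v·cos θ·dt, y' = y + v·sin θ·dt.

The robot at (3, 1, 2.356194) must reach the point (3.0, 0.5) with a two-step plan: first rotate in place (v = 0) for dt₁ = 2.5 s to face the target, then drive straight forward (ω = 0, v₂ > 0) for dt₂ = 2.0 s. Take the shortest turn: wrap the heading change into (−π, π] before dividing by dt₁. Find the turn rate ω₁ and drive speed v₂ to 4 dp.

heading to target = atan2(0.5−1, 3−3) = -1.5708
Δθ = wrap(-1.5708 − 2.3562) = 2.3562; ω₁ = Δθ/dt₁ = 0.9425
distance = √((3−3)² + (0.5−1)²) = 0.5000; v₂ = distance/dt₂ = 0.2500

ω₁ = 0.9425, v₂ = 0.2500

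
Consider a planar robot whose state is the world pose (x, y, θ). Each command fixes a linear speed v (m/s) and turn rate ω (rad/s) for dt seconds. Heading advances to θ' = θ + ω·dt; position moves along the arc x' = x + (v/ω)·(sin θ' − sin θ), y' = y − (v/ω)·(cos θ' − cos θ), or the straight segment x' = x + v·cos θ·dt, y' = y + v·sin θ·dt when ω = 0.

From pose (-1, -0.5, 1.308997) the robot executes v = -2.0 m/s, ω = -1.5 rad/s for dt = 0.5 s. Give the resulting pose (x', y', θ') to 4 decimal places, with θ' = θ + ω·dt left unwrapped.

(-1.5808, -1.2853, 0.5590)

θ' = 1.3090 + -1.5·0.5 = 0.5590
R = v/ω = -2.0/-1.5 = 1.3333
x' = -1 + 1.3333·(sin 0.5590 − sin 1.3090) = -1.5808
y' = -0.5 − 1.3333·(cos 0.5590 − cos 1.3090) = -1.2853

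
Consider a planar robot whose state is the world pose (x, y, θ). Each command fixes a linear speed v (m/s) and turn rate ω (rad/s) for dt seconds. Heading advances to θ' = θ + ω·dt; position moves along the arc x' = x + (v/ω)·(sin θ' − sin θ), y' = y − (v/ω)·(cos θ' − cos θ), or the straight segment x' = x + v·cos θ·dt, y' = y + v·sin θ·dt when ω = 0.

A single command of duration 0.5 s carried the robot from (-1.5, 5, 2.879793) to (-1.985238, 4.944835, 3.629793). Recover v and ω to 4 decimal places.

v = 1.0000, ω = 1.5000

Δθ = 3.629793 − 2.879793 = 0.750000
ω = Δθ/dt = 0.750000/0.5 = 1.5000
R = Δx/(sin θ' − sin θ) = 0.6667
v = R·ω = 0.6667·1.5000 = 1.0000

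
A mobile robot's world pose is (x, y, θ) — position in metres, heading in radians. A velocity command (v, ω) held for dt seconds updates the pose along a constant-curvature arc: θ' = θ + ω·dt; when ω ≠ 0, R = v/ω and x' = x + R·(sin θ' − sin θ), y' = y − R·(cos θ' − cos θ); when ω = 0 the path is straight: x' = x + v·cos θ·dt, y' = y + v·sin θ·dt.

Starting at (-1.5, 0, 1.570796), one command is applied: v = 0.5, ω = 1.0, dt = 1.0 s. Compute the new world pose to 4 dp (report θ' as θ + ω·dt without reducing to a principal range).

(-1.7298, 0.4207, 2.5708)

θ' = 1.5708 + 1.0·1.0 = 2.5708
R = v/ω = 0.5/1.0 = 0.5000
x' = -1.5 + 0.5000·(sin 2.5708 − sin 1.5708) = -1.7298
y' = 0 − 0.5000·(cos 2.5708 − cos 1.5708) = 0.4207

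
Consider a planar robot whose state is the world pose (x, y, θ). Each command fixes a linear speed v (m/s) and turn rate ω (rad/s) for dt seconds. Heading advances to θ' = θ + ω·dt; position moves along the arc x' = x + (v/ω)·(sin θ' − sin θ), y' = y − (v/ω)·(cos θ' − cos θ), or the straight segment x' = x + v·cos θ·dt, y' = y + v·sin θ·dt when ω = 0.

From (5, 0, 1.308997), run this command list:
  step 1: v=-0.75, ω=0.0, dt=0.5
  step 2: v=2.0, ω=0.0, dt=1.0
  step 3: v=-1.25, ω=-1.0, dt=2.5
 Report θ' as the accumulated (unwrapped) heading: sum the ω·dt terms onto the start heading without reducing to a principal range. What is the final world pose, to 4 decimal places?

(3.0522, 1.4297, -1.1910)

step 1: θ'=1.3090 (straight) → pose (4.9029, -0.3622, 1.3090)
step 2: θ'=1.3090 (straight) → pose (5.4206, 1.5696, 1.3090)
step 3: θ'=-1.1910 (R=1.2500) → pose (3.0522, 1.4297, -1.1910)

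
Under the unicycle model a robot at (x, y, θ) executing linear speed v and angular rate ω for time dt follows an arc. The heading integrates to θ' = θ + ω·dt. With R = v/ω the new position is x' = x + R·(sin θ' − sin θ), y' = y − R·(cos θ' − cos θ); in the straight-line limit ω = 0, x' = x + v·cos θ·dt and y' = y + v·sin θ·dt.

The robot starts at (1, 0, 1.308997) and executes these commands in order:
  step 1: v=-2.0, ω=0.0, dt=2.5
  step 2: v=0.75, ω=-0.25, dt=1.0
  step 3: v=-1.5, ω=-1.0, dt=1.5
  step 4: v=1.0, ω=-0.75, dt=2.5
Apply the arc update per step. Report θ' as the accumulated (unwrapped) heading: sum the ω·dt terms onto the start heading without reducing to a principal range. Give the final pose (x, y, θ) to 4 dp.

step 1: θ'=1.3090 (straight) → pose (-0.2941, -4.8296, 1.3090)
step 2: θ'=1.0590 (R=-3.0000) → pose (-0.0119, -4.1368, 1.0590)
step 3: θ'=-0.4410 (R=1.5000) → pose (-1.9600, -4.7587, -0.4410)
step 4: θ'=-2.3160 (R=-1.3333) → pose (-1.5492, -6.8686, -2.3160)

(-1.5492, -6.8686, -2.3160)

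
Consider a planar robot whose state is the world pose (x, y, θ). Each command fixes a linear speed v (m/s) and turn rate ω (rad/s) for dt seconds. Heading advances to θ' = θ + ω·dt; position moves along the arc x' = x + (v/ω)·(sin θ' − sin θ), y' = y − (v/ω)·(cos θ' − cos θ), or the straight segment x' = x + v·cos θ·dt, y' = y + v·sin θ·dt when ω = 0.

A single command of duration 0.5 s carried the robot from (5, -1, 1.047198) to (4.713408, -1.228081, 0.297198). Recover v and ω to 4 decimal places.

Δθ = 0.297198 − 1.047198 = -0.750000
ω = Δθ/dt = -0.750000/0.5 = -1.5000
R = Δx/(sin θ' − sin θ) = 0.5000
v = R·ω = 0.5000·-1.5000 = -0.7500

v = -0.7500, ω = -1.5000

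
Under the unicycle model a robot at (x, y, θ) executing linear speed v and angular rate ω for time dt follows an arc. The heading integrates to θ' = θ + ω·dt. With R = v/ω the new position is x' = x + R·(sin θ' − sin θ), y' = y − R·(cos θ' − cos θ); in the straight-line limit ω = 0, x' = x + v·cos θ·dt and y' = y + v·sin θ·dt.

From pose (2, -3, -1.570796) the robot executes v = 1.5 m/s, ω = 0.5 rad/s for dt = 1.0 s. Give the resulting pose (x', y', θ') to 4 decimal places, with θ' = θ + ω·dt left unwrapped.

(2.3673, -4.4383, -1.0708)

θ' = -1.5708 + 0.5·1.0 = -1.0708
R = v/ω = 1.5/0.5 = 3.0000
x' = 2 + 3.0000·(sin -1.0708 − sin -1.5708) = 2.3673
y' = -3 − 3.0000·(cos -1.0708 − cos -1.5708) = -4.4383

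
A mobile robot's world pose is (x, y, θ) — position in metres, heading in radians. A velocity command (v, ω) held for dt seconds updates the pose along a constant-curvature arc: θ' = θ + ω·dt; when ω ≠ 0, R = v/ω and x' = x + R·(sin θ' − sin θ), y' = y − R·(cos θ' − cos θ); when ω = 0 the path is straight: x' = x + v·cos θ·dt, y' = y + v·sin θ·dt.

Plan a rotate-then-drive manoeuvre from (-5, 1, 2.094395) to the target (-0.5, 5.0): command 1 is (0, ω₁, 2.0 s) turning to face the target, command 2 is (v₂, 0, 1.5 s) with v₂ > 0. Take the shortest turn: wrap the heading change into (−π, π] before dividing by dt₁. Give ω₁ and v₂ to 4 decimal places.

ω₁ = -0.6839, v₂ = 4.0139

heading to target = atan2(5−1, -0.5−-5) = 0.7266
Δθ = wrap(0.7266 − 2.0944) = -1.3678; ω₁ = Δθ/dt₁ = -0.6839
distance = √((-0.5−-5)² + (5−1)²) = 6.0208; v₂ = distance/dt₂ = 4.0139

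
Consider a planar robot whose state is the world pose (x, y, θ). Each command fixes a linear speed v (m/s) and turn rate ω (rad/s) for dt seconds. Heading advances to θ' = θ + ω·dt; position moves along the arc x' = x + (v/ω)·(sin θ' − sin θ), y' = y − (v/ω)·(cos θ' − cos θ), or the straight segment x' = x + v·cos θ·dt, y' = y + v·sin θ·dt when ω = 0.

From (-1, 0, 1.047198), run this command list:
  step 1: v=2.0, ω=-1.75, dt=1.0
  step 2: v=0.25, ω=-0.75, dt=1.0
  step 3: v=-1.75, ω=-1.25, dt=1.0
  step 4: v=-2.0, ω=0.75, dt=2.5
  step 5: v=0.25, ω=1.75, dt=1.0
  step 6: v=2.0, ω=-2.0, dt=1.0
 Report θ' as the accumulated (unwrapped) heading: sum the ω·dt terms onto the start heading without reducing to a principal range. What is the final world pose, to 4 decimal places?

(4.3673, 5.6153, -1.0778)

step 1: θ'=-0.7028 (R=-1.1429) → pose (0.7284, 0.3006, -0.7028)
step 2: θ'=-1.4528 (R=-0.3333) → pose (0.8440, 0.0855, -1.4528)
step 3: θ'=-2.7028 (R=1.4000) → pose (1.6395, 1.5177, -2.7028)
step 4: θ'=-0.8278 (R=-2.6667) → pose (2.4704, 5.7357, -0.8278)
step 5: θ'=0.9222 (R=0.1429) → pose (2.6895, 5.7461, 0.9222)
step 6: θ'=-1.0778 (R=-1.0000) → pose (4.3673, 5.6153, -1.0778)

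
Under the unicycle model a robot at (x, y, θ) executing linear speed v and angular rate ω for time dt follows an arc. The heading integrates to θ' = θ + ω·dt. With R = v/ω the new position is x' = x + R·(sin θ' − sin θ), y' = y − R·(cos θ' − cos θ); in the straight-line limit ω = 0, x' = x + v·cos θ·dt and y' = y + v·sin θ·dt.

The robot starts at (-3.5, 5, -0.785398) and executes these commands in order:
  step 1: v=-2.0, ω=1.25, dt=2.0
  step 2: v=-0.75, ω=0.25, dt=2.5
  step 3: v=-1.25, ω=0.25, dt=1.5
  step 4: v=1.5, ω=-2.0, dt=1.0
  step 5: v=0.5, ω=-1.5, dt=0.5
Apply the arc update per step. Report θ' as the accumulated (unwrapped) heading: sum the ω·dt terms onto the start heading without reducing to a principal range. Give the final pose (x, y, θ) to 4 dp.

(-3.8297, 2.2393, -0.0354)

step 1: θ'=1.7146 (R=-1.6000) → pose (-6.2149, 3.6393, 1.7146)
step 2: θ'=2.3396 (R=-3.0000) → pose (-5.4020, 1.9834, 2.3396)
step 3: θ'=2.7146 (R=-5.0000) → pose (-3.8790, 0.9087, 2.7146)
step 4: θ'=0.7146 (R=-0.7500) → pose (-4.0599, 2.1579, 0.7146)
step 5: θ'=-0.0354 (R=-0.3333) → pose (-3.8297, 2.2393, -0.0354)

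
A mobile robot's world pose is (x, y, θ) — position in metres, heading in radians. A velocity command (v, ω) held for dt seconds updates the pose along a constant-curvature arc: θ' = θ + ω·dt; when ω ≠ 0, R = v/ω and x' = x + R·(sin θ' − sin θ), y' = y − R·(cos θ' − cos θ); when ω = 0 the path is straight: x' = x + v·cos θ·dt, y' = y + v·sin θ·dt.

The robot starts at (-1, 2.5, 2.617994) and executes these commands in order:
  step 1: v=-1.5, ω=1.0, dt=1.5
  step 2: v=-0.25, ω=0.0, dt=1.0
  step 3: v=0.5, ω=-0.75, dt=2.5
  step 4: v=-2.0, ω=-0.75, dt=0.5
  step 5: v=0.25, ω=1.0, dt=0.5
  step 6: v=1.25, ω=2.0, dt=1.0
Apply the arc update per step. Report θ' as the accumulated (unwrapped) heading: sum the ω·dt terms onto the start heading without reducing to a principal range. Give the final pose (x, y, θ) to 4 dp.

(-0.5674, 2.1142, 4.3680)

step 1: θ'=4.1180 (R=-1.5000) → pose (0.9927, 2.9590, 4.1180)
step 2: θ'=4.1180 (straight) → pose (1.1327, 3.1661, 4.1180)
step 3: θ'=2.2430 (R=-0.6667) → pose (0.0588, 3.1243, 2.2430)
step 4: θ'=1.8680 (R=2.6667) → pose (0.5220, 2.2447, 1.8680)
step 5: θ'=2.3680 (R=0.2500) → pose (0.4576, 2.3503, 2.3680)
step 6: θ'=4.3680 (R=0.6250) → pose (-0.5674, 2.1142, 4.3680)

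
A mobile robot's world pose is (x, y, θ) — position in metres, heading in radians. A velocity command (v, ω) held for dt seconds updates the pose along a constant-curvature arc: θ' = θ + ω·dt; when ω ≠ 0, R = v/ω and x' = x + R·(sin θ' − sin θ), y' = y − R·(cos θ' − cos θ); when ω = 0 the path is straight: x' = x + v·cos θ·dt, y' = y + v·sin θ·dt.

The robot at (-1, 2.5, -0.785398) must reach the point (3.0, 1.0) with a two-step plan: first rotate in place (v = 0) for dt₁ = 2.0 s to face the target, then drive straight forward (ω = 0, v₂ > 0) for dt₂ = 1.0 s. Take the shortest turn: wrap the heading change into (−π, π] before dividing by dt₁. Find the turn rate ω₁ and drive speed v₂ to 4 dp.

heading to target = atan2(1−2.5, 3−-1) = -0.3588
Δθ = wrap(-0.3588 − -0.7854) = 0.4266; ω₁ = Δθ/dt₁ = 0.2133
distance = √((3−-1)² + (1−2.5)²) = 4.2720; v₂ = distance/dt₂ = 4.2720

ω₁ = 0.2133, v₂ = 4.2720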